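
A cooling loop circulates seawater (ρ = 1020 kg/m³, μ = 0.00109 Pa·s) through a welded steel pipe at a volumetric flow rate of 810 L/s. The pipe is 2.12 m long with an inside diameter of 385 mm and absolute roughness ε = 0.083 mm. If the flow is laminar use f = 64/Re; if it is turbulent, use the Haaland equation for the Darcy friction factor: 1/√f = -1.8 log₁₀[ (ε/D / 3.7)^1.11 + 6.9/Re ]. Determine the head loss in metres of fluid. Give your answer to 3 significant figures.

Q = 810 L/s = 810/1000 = 0.81 m³/s.
Cross-sectional area A = πD²/4 = π(0.385)²/4 = 0.1164 m²; mean velocity V = Q/A = 0.81/0.1164 = 6.958 m/s.
Reynolds number Re = ρVD/μ = 1020 · 6.958 · 0.385 / 0.00109 = 2.507e+06.
Re > 4000 → turbulent. Relative roughness ε/D = 8.3e-05/0.385 = 0.000216. Haaland: 1/√f = -1.8 log₁₀[(0.000216/3.7)^1.11 + 6.9/2.507e+06] = -1.8 log₁₀[1.99e-05 + 2.75e-06] = 8.36, so f = 0.01431.
Darcy-Weisbach: ΔP = f(L/D)(ρV²/2) = 0.01431·(2.12/0.385)·(1020·6.958²/2) = 0.01431·5.506·2.469e+04 = 1945 Pa.
Head loss h_f = ΔP/(ρg) = 1945/(1020·9.81) = 0.194 m.

h_f ≈ 0.194 m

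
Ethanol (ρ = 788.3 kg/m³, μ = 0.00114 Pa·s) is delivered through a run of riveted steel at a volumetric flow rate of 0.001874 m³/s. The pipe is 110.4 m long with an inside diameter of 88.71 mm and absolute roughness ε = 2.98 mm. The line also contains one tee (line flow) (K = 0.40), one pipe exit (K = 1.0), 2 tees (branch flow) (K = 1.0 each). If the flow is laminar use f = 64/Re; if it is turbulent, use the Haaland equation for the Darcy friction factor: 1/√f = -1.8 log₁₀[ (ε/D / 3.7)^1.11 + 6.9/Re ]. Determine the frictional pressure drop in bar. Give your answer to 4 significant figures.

ΔP ≈ 0.02903 bar

Cross-sectional area A = πD²/4 = π(0.08871)²/4 = 0.006181 m²; mean velocity V = Q/A = 0.001874/0.006181 = 0.3032 m/s.
Reynolds number Re = ρVD/μ = 788.3 · 0.3032 · 0.08871 / 0.00114 = 1.86e+04.
Re > 4000 → turbulent. Relative roughness ε/D = 0.00298/0.08871 = 0.0336. Haaland: 1/√f = -1.8 log₁₀[(0.0336/3.7)^1.11 + 6.9/1.86e+04] = -1.8 log₁₀[0.00541 + 0.000371] = 4.028, so f = 0.06163.
Total minor-loss coefficient ΣK = 1·0.4 + 1·1 + 2·1 = 3.4.
ΔP = [f·L/D + ΣK]·(ρV²/2) = [0.06163·110.4/0.08871 + 3.4]·(788.3·0.3032²/2) = [76.7 + 3.4]·36.24 = 2903 Pa.
ΔP = 2903 Pa = 0.02903 bar.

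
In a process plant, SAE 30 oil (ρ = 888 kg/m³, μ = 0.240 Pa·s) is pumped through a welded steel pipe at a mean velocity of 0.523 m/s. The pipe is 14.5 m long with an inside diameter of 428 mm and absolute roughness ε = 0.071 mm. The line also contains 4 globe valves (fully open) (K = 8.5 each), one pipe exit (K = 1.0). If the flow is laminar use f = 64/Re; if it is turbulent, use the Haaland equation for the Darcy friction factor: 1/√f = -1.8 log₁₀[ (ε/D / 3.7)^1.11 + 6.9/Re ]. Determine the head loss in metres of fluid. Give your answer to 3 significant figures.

h_f ≈ 0.524 m

Reynolds number Re = ρVD/μ = 888 · 0.523 · 0.428 / 0.24 = 828.2.
Re < 2300 → laminar flow, so f = 64/Re = 64/828.2 = 0.07727 (the turbulent correlation is not needed).
Total minor-loss coefficient ΣK = 4·8.5 + 1·1 = 35.
ΔP = [f·L/D + ΣK]·(ρV²/2) = [0.07727·14.5/0.428 + 35]·(888·0.523²/2) = [2.618 + 35]·121.4 = 4569 Pa.
Head loss h_f = ΔP/(ρg) = 4569/(888·9.81) = 0.524 m.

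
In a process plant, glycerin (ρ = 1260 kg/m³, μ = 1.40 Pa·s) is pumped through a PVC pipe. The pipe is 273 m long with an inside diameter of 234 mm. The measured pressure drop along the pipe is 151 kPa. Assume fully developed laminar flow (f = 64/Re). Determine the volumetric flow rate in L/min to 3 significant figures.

Q ≈ 1740 L/min

For laminar flow, f = 64/Re with Re = ρVD/μ, so Darcy-Weisbach reduces to ΔP = 32μLV/D². Solving for V: V = ΔP·D²/(32μL) = 1.51e+05·(0.234)²/(32·1.4·273) = 0.676 m/s.
Check: Re = ρVD/μ = 1260·0.676·0.234/1.4 = 142.4 < 2300, so the laminar assumption holds.
Q = V·A = 0.676·(π/4·0.234²) = 0.02907 m³/s = 1740 L/min.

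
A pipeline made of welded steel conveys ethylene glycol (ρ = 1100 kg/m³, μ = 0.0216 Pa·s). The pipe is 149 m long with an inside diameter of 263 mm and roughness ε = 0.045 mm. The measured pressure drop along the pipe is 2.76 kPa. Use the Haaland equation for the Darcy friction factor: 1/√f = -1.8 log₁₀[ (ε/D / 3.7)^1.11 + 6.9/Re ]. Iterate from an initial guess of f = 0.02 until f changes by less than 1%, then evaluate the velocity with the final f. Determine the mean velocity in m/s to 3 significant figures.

Rearranging Darcy-Weisbach: V = √(2·ΔP·D/(f·L·ρ)). With ε/D = 4.5e-05/0.263 = 0.000171, iterate starting from f = 0.02:
  f = 0.02 → V = √(2·2760·0.263/(0.02·149·1100)) = 0.6655 m/s; Re = ρVD/μ = 8913; f → 0.03206
  f = 0.03206 → V = 0.5256 m/s; Re = 7040; f → 0.03425
  f = 0.03425 → V = 0.5085 m/s; Re = 6811; f → 0.03457
Converged (Δf/f < 1%). With the final f = 0.03457: V = √(2·2760·0.263/(0.03457·149·1100)) = 0.5062 m/s.

V ≈ 0.506 m/s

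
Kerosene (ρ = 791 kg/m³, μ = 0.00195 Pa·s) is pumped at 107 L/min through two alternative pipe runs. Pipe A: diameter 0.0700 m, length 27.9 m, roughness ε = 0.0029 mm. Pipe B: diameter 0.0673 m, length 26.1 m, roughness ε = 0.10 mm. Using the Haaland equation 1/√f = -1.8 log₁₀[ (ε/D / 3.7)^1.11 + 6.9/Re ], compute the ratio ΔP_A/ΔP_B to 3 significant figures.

ΔP_A/ΔP_B ≈ 0.822

Pipe A: V = Q/A = 0.001783/0.003848 = 0.4634 m/s; Re = 1.316e+04; ε/D = 4.14e-05; Haaland → f = 0.02873; ΔP_A = f(L/D)(ρV²/2) = 972.4 Pa.
Pipe B: V = Q/A = 0.001783/0.003557 = 0.5013 m/s; Re = 1.369e+04; ε/D = 0.00149; Haaland → f = 0.03069; ΔP_B = f(L/D)(ρV²/2) = 1183 Pa.
ΔP_A/ΔP_B = 972.4/1183 = 0.822.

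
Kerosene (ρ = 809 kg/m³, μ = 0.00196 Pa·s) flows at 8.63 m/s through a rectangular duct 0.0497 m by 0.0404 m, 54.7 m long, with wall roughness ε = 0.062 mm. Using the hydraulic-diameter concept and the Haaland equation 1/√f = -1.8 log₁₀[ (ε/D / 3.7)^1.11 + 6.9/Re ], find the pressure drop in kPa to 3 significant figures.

Hydraulic diameter D_h = 4A/P = 4·(0.0497·0.0404)/(2·(0.0497+0.0404)) = 0.008032/0.1802 = 0.04457 m.
Re = ρVD_h/μ = 809·8.63·0.04457/0.00196 = 1.588e+05.
ε/D_h = 6.2e-05/0.04457 = 0.00139; Haaland gives 1/√f = -1.8 log₁₀[0.000158+4.35e-05] = 6.653, so f = 0.02259.
ΔP = f(L/D_h)(ρV²/2) = 0.02259·54.7/0.04457·3.013e+04 = 8.354e+05 Pa.
ΔP = 835 kPa.

ΔP ≈ 835 kPa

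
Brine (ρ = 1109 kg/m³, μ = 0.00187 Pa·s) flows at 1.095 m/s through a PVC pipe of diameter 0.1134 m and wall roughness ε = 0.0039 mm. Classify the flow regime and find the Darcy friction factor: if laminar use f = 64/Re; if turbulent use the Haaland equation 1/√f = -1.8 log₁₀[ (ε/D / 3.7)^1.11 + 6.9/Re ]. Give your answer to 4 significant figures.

Re = ρVD/μ = 1109·1.095·0.1134/0.00187 = 7.364e+04.
Re > 4000 → turbulent. ε/D = 3.9e-06/0.1134 = 3.44e-05; Haaland: 1/√f = -1.8 log₁₀[2.6e-06 + 9.37e-05] = 7.229, so f = 0.01913.

f ≈ 0.01913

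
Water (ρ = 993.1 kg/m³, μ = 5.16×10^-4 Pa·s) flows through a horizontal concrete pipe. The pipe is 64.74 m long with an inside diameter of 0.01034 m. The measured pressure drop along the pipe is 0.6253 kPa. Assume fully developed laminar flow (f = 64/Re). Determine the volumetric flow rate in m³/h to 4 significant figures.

Q ≈ 0.01891 m³/h

For laminar flow, f = 64/Re with Re = ρVD/μ, so Darcy-Weisbach reduces to ΔP = 32μLV/D². Solving for V: V = ΔP·D²/(32μL) = 625.3·(0.01034)²/(32·0.000516·64.74) = 0.06254 m/s.
Check: Re = ρVD/μ = 993.1·0.06254·0.01034/0.000516 = 1245 < 2300, so the laminar assumption holds.
Q = V·A = 0.06254·(π/4·0.01034²) = 5.252e-06 m³/s = 0.01891 m³/h.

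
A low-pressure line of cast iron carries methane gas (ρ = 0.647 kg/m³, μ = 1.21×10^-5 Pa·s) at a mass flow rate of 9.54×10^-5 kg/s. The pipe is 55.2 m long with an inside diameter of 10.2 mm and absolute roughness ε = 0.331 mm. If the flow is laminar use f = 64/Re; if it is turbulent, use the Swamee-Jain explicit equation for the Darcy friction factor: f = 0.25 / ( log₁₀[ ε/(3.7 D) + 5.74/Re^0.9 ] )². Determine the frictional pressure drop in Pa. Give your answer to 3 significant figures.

A = πD²/4 = π(0.0102)²/4 = 8.171e-05 m²; mean velocity V = ṁ/(ρA) = 9.54e-05/(0.647 · 8.171e-05) = 1.804 m/s.
Reynolds number Re = ρVD/μ = 0.647 · 1.804 · 0.0102 / 1.21e-05 = 984.2.
Re < 2300 → laminar flow, so f = 64/Re = 64/984.2 = 0.06503 (the turbulent correlation is not needed).
Darcy-Weisbach: ΔP = f(L/D)(ρV²/2) = 0.06503·(55.2/0.0102)·(0.647·1.804²/2) = 0.06503·5412·1.053 = 370.7 Pa.

ΔP ≈ 371 Pa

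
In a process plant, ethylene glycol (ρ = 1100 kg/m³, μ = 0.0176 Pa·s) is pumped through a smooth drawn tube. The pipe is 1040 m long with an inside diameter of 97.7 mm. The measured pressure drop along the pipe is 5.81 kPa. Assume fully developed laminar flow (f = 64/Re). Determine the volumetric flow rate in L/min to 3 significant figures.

Q ≈ 42.6 L/min

For laminar flow, f = 64/Re with Re = ρVD/μ, so Darcy-Weisbach reduces to ΔP = 32μLV/D². Solving for V: V = ΔP·D²/(32μL) = 5810·(0.0977)²/(32·0.0176·1040) = 0.09468 m/s.
Check: Re = ρVD/μ = 1100·0.09468·0.0977/0.0176 = 578.2 < 2300, so the laminar assumption holds.
Q = V·A = 0.09468·(π/4·0.0977²) = 0.0007098 m³/s = 42.6 L/min.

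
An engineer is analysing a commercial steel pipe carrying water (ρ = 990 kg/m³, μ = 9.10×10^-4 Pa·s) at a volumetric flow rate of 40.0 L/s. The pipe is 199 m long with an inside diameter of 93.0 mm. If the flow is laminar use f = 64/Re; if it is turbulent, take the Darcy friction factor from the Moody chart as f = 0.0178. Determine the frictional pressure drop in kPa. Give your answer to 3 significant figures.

Q = 40.0 L/s = 40.0/1000 = 0.04 m³/s.
Cross-sectional area A = πD²/4 = π(0.093)²/4 = 0.006793 m²; mean velocity V = Q/A = 0.04/0.006793 = 5.888 m/s.
Reynolds number Re = ρVD/μ = 990 · 5.888 · 0.093 / 0.00091 = 5.958e+05.
Re > 4000 → turbulent; use the Moody-chart value f = 0.0178.
Darcy-Weisbach: ΔP = f(L/D)(ρV²/2) = 0.0178·(199/0.093)·(990·5.888²/2) = 0.0178·2140·1.716e+04 = 6.537e+05 Pa.
ΔP = 6.537e+05 Pa = 654 kPa.

ΔP ≈ 654 kPa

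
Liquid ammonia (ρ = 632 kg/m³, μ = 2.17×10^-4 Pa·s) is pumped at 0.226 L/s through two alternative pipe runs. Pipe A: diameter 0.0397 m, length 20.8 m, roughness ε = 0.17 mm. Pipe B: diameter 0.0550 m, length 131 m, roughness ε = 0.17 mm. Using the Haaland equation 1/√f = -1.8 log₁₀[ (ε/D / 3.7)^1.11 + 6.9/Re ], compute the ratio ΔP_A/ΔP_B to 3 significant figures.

Pipe A: V = Q/A = 0.000226/0.001238 = 0.1826 m/s; Re = 2.111e+04; ε/D = 0.00428; Haaland → f = 0.03303; ΔP_A = f(L/D)(ρV²/2) = 182.3 Pa.
Pipe B: V = Q/A = 0.000226/0.002376 = 0.09512 m/s; Re = 1.524e+04; ε/D = 0.00309; Haaland → f = 0.03258; ΔP_B = f(L/D)(ρV²/2) = 221.9 Pa.
ΔP_A/ΔP_B = 182.3/221.9 = 0.821.

ΔP_A/ΔP_B ≈ 0.821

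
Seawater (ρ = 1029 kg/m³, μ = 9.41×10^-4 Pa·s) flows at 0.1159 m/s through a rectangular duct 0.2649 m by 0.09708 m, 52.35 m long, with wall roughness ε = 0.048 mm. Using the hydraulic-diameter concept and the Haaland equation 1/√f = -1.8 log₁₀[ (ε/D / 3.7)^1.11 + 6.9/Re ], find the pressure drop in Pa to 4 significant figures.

ΔP ≈ 68.75 Pa

Hydraulic diameter D_h = 4A/P = 4·(0.2649·0.09708)/(2·(0.2649+0.09708)) = 0.1029/0.724 = 0.1421 m.
Re = ρVD_h/μ = 1029·0.1159·0.1421/0.000941 = 1.801e+04.
ε/D_h = 4.8e-05/0.1421 = 0.000338; Haaland gives 1/√f = -1.8 log₁₀[3.28e-05+0.000383] = 6.086, so f = 0.027.
ΔP = f(L/D_h)(ρV²/2) = 0.027·52.35/0.1421·6.911 = 68.75 Pa.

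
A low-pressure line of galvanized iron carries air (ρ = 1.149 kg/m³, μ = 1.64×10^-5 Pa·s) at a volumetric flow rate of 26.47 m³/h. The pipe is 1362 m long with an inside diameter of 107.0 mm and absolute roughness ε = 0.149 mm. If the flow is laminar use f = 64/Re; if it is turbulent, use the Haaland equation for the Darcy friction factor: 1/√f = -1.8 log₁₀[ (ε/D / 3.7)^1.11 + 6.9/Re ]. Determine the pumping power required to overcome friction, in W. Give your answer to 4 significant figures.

Q = 26.47 m³/h = 26.47/3600 = 0.007353 m³/s.
Cross-sectional area A = πD²/4 = π(0.107)²/4 = 0.008992 m²; mean velocity V = Q/A = 0.007353/0.008992 = 0.8177 m/s.
Reynolds number Re = ρVD/μ = 1.149 · 0.8177 · 0.107 / 1.64e-05 = 6130.
Re > 4000 → turbulent. Relative roughness ε/D = 0.000149/0.107 = 0.00139. Haaland: 1/√f = -1.8 log₁₀[(0.00139/3.7)^1.11 + 6.9/6130] = -1.8 log₁₀[0.000158 + 0.00113] = 5.205, so f = 0.03691.
Darcy-Weisbach: ΔP = f(L/D)(ρV²/2) = 0.03691·(1362/0.107)·(1.149·0.8177²/2) = 0.03691·1.273e+04·0.3841 = 180.5 Pa.
Pumping power P = QΔP = 0.007353·180.5 = 1.3272 W = 1.327 W.

P ≈ 1.327 W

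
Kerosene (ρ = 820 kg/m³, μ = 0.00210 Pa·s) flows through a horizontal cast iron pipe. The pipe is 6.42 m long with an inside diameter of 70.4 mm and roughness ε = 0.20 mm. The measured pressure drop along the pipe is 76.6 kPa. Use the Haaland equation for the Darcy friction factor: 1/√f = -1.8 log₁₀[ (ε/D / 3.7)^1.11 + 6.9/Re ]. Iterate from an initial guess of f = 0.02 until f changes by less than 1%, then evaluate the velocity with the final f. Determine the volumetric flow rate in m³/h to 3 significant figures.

Rearranging Darcy-Weisbach: V = √(2·ΔP·D/(f·L·ρ)). With ε/D = 0.0002/0.0704 = 0.00284, iterate starting from f = 0.02:
  f = 0.02 → V = √(2·7.66e+04·0.0704/(0.02·6.42·820)) = 10.12 m/s; Re = ρVD/μ = 2.782e+05; f → 0.02627
  f = 0.02627 → V = 8.831 m/s; Re = 2.428e+05; f → 0.02634
Converged (Δf/f < 1%). With the final f = 0.02634: V = √(2·7.66e+04·0.0704/(0.02634·6.42·820)) = 8.82 m/s.
Q = V·A = 8.82·(π/4·0.0704²) = 0.03433 m³/s = 124 m³/h.

Q ≈ 124 m³/h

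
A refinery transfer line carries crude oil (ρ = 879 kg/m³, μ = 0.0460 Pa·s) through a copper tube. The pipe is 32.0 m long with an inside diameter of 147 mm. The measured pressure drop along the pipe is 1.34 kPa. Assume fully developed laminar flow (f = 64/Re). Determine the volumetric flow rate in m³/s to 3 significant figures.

Q ≈ 0.0104 m³/s

For laminar flow, f = 64/Re with Re = ρVD/μ, so Darcy-Weisbach reduces to ΔP = 32μLV/D². Solving for V: V = ΔP·D²/(32μL) = 1340·(0.147)²/(32·0.046·32) = 0.6147 m/s.
Check: Re = ρVD/μ = 879·0.6147·0.147/0.046 = 1727 < 2300, so the laminar assumption holds.
Q = V·A = 0.6147·(π/4·0.147²) = 0.01043 m³/s = 0.0104 m³/s.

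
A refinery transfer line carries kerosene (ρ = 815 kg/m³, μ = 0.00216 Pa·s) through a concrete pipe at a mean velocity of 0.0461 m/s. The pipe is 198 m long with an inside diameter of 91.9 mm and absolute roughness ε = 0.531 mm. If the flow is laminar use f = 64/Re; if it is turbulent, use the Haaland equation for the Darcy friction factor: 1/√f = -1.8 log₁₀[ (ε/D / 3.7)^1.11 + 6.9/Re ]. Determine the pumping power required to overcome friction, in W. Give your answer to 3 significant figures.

Reynolds number Re = ρVD/μ = 815 · 0.0461 · 0.0919 / 0.00216 = 1599.
Re < 2300 → laminar flow, so f = 64/Re = 64/1599 = 0.04004 (the turbulent correlation is not needed).
Darcy-Weisbach: ΔP = f(L/D)(ρV²/2) = 0.04004·(198/0.0919)·(815·0.0461²/2) = 0.04004·2155·0.866 = 74.7 Pa.
Q = V·A = 0.0461·0.006633 = 0.0003058 m³/s.
Pumping power P = QΔP = 0.0003058·74.7 = 0.02284 W = 0.0228 W.

P ≈ 0.0228 W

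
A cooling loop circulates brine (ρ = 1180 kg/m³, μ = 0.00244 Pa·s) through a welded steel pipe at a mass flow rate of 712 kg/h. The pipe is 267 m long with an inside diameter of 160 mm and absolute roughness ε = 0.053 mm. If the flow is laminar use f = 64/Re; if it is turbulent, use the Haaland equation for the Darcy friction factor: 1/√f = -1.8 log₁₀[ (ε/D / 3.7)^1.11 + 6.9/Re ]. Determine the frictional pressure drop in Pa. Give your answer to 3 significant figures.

ṁ = 712 kg/h = 712/3600 = 0.1978 kg/s.
A = πD²/4 = π(0.16)²/4 = 0.02011 m²; mean velocity V = ṁ/(ρA) = 0.1978/(1180 · 0.02011) = 0.008336 m/s.
Reynolds number Re = ρVD/μ = 1180 · 0.008336 · 0.16 / 0.00244 = 645.
Re < 2300 → laminar flow, so f = 64/Re = 64/645 = 0.09922 (the turbulent correlation is not needed).
Darcy-Weisbach: ΔP = f(L/D)(ρV²/2) = 0.09922·(267/0.16)·(1180·0.008336²/2) = 0.09922·1669·0.041 = 6.789 Pa.

ΔP ≈ 6.79 Pa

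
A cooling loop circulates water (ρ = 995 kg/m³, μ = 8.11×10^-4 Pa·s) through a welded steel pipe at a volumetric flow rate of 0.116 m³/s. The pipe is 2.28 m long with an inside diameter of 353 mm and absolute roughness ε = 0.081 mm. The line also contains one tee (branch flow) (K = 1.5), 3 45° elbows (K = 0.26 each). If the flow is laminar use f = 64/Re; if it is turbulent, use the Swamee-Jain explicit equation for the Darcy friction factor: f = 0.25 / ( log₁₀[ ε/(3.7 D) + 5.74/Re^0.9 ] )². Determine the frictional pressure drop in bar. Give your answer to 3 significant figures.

ΔP ≈ 0.0166 bar

Cross-sectional area A = πD²/4 = π(0.353)²/4 = 0.09787 m²; mean velocity V = Q/A = 0.116/0.09787 = 1.185 m/s.
Reynolds number Re = ρVD/μ = 995 · 1.185 · 0.353 / 0.000811 = 5.133e+05.
Re > 4000 → turbulent. Relative roughness ε/D = 8.1e-05/0.353 = 0.000229. Swamee-Jain: f = 0.25/(log₁₀[0.000229/3.7 + 5.74/5.133e+05^0.9])² = 0.25/(log₁₀[6.2e-05 + 4.16e-05])² = 0.25/(-3.984)² = 0.01575.
Total minor-loss coefficient ΣK = 1·1.5 + 3·0.26 = 2.28.
ΔP = [f·L/D + ΣK]·(ρV²/2) = [0.01575·2.28/0.353 + 2.28]·(995·1.185²/2) = [0.1017 + 2.28]·698.9 = 1665 Pa.
ΔP = 1665 Pa = 0.0166 bar.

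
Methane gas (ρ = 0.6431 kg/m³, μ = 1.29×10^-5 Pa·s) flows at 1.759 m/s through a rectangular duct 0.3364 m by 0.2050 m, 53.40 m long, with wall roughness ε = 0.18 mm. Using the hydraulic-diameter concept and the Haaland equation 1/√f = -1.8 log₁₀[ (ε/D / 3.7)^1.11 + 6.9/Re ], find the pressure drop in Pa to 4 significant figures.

Hydraulic diameter D_h = 4A/P = 4·(0.3364·0.205)/(2·(0.3364+0.205)) = 0.2758/1.083 = 0.2548 m.
Re = ρVD_h/μ = 0.6431·1.759·0.2548/1.29e-05 = 2.234e+04.
ε/D_h = 0.00018/0.2548 = 0.000707; Haaland gives 1/√f = -1.8 log₁₀[7.44e-05+0.000309] = 6.15, so f = 0.02644.
ΔP = f(L/D_h)(ρV²/2) = 0.02644·53.4/0.2548·0.9949 = 5.515 Pa.

ΔP ≈ 5.515 Pa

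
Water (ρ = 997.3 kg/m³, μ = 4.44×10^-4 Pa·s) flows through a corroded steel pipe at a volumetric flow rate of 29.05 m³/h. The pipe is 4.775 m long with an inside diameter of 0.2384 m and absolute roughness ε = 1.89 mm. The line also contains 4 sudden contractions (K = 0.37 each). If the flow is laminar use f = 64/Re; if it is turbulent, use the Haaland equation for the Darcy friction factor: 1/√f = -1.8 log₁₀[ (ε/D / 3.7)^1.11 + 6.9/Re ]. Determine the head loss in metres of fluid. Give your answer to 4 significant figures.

h_f ≈ 0.003660 m

Q = 29.05 m³/h = 29.05/3600 = 0.008069 m³/s.
Cross-sectional area A = πD²/4 = π(0.2384)²/4 = 0.04464 m²; mean velocity V = Q/A = 0.008069/0.04464 = 0.1808 m/s.
Reynolds number Re = ρVD/μ = 997.3 · 0.1808 · 0.2384 / 0.000444 = 9.68e+04.
Re > 4000 → turbulent. Relative roughness ε/D = 0.00189/0.2384 = 0.00793. Haaland: 1/√f = -1.8 log₁₀[(0.00793/3.7)^1.11 + 6.9/9.68e+04] = -1.8 log₁₀[0.00109 + 7.13e-05] = 5.283, so f = 0.03583.
Total minor-loss coefficient ΣK = 4·0.37 = 1.48.
ΔP = [f·L/D + ΣK]·(ρV²/2) = [0.03583·4.775/0.2384 + 1.48]·(997.3·0.1808²/2) = [0.7176 + 1.48]·16.3 = 35.81 Pa.
Head loss h_f = ΔP/(ρg) = 35.81/(997.3·9.81) = 0.003660 m.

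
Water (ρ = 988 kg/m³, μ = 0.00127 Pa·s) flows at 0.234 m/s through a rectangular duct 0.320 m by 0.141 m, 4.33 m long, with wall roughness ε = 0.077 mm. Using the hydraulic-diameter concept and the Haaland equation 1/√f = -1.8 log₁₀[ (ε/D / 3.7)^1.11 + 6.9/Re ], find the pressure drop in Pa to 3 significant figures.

ΔP ≈ 14.0 Pa

Hydraulic diameter D_h = 4A/P = 4·(0.32·0.141)/(2·(0.32+0.141)) = 0.1805/0.922 = 0.1957 m.
Re = ρVD_h/μ = 988·0.234·0.1957/0.00127 = 3.563e+04.
ε/D_h = 7.7e-05/0.1957 = 0.000393; Haaland gives 1/√f = -1.8 log₁₀[3.89e-05+0.000194] = 6.54, so f = 0.02338.
ΔP = f(L/D_h)(ρV²/2) = 0.02338·4.33/0.1957·27.05 = 13.99 Pa.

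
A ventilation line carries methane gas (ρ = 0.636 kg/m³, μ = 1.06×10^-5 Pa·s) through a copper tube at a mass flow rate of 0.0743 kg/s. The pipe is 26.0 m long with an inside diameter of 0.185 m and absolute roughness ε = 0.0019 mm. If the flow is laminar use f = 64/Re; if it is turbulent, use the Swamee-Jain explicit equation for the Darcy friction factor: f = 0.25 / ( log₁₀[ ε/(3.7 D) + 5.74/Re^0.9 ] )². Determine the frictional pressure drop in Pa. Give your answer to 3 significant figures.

A = πD²/4 = π(0.185)²/4 = 0.02688 m²; mean velocity V = ṁ/(ρA) = 0.0743/(0.636 · 0.02688) = 4.346 m/s.
Reynolds number Re = ρVD/μ = 0.636 · 4.346 · 0.185 / 1.06e-05 = 4.824e+04.
Re > 4000 → turbulent. Relative roughness ε/D = 1.9e-06/0.185 = 1.03e-05. Swamee-Jain: f = 0.25/(log₁₀[1.03e-05/3.7 + 5.74/4.824e+04^0.9])² = 0.25/(log₁₀[2.78e-06 + 0.00035])² = 0.25/(-3.453)² = 0.02097.
Darcy-Weisbach: ΔP = f(L/D)(ρV²/2) = 0.02097·(26/0.185)·(0.636·4.346²/2) = 0.02097·140.5·6.007 = 17.7 Pa.

ΔP ≈ 17.7 Pa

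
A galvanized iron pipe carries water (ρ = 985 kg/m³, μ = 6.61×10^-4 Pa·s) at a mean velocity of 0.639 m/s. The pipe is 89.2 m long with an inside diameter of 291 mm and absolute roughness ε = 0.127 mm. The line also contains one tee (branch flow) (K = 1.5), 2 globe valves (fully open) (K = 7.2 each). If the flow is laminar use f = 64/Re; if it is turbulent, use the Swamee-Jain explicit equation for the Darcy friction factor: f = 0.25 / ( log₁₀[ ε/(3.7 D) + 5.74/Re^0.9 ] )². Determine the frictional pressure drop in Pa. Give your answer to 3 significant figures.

Reynolds number Re = ρVD/μ = 985 · 0.639 · 0.291 / 0.000661 = 2.771e+05.
Re > 4000 → turbulent. Relative roughness ε/D = 0.000127/0.291 = 0.000436. Swamee-Jain: f = 0.25/(log₁₀[0.000436/3.7 + 5.74/2.771e+05^0.9])² = 0.25/(log₁₀[0.000118 + 7.25e-05])² = 0.25/(-3.72)² = 0.01806.
Total minor-loss coefficient ΣK = 1·1.5 + 2·7.2 = 15.9.
ΔP = [f·L/D + ΣK]·(ρV²/2) = [0.01806·89.2/0.291 + 15.9]·(985·0.639²/2) = [5.537 + 15.9]·201.1 = 4311 Pa.

ΔP ≈ 4310 Pa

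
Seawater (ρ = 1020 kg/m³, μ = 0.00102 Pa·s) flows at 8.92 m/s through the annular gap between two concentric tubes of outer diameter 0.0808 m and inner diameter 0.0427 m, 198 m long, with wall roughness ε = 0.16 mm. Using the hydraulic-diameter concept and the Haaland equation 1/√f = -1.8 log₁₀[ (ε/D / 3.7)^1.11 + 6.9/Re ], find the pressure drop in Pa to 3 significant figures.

Hydraulic diameter D_h = 4A/P = D_o - D_i = 0.0808 - 0.0427 = 0.0381 m.
Re = ρVD_h/μ = 1020·8.92·0.0381/0.00102 = 3.399e+05.
ε/D_h = 0.00016/0.0381 = 0.0042; Haaland gives 1/√f = -1.8 log₁₀[0.000538+2.03e-05] = 5.855, so f = 0.02917.
ΔP = f(L/D_h)(ρV²/2) = 0.02917·198/0.0381·4.058e+04 = 6.151e+06 Pa.

ΔP ≈ 6.15×10^6 Pa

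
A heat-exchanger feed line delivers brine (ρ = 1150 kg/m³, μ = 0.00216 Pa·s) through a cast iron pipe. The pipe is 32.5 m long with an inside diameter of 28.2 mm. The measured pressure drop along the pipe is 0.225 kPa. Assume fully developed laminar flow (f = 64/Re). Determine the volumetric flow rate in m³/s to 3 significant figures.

Q ≈ 4.97×10^-5 m³/s

For laminar flow, f = 64/Re with Re = ρVD/μ, so Darcy-Weisbach reduces to ΔP = 32μLV/D². Solving for V: V = ΔP·D²/(32μL) = 225·(0.0282)²/(32·0.00216·32.5) = 0.07965 m/s.
Check: Re = ρVD/μ = 1150·0.07965·0.0282/0.00216 = 1196 < 2300, so the laminar assumption holds.
Q = V·A = 0.07965·(π/4·0.0282²) = 4.975e-05 m³/s = 4.97×10^-5 m³/s.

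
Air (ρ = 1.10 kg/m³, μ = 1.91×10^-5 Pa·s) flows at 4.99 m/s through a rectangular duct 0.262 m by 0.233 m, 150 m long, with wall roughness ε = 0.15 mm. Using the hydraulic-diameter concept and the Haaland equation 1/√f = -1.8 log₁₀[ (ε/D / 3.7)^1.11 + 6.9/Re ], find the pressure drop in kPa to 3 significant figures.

Hydraulic diameter D_h = 4A/P = 4·(0.262·0.233)/(2·(0.262+0.233)) = 0.2442/0.99 = 0.2467 m.
Re = ρVD_h/μ = 1.1·4.99·0.2467/1.91e-05 = 7.088e+04.
ε/D_h = 0.00015/0.2467 = 0.000608; Haaland gives 1/√f = -1.8 log₁₀[6.3e-05+9.73e-05] = 6.831, so f = 0.02143.
ΔP = f(L/D_h)(ρV²/2) = 0.02143·150/0.2467·13.7 = 178.5 Pa.
ΔP = 0.178 kPa.

ΔP ≈ 0.178 kPa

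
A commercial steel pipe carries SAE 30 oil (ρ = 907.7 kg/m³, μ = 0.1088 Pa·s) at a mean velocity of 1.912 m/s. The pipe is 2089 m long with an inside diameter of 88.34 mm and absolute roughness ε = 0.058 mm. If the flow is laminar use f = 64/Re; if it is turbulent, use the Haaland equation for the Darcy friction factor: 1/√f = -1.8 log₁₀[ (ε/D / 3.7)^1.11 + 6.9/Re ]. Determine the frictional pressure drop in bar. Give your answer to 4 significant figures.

ΔP ≈ 17.82 bar

Reynolds number Re = ρVD/μ = 907.7 · 1.912 · 0.08834 / 0.109 = 1409.
Re < 2300 → laminar flow, so f = 64/Re = 64/1409 = 0.04542 (the turbulent correlation is not needed).
Darcy-Weisbach: ΔP = f(L/D)(ρV²/2) = 0.04542·(2089/0.08834)·(907.7·1.912²/2) = 0.04542·2.365e+04·1659 = 1.782e+06 Pa.
ΔP = 1.782e+06 Pa = 17.82 bar.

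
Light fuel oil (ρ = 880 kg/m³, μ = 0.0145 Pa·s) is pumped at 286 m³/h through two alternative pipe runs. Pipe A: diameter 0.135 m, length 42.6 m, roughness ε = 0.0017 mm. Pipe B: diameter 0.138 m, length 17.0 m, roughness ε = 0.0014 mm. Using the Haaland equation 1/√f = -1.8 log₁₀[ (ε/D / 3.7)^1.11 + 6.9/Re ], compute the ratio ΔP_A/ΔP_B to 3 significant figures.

Pipe A: V = Q/A = 0.07944/0.01431 = 5.55 m/s; Re = 4.547e+04; ε/D = 1.26e-05; Haaland → f = 0.02119; ΔP_A = f(L/D)(ρV²/2) = 9.063e+04 Pa.
Pipe B: V = Q/A = 0.07944/0.01496 = 5.311 m/s; Re = 4.448e+04; ε/D = 1.01e-05; Haaland → f = 0.02129; ΔP_B = f(L/D)(ρV²/2) = 3.256e+04 Pa.
ΔP_A/ΔP_B = 9.063e+04/3.256e+04 = 2.78.

ΔP_A/ΔP_B ≈ 2.78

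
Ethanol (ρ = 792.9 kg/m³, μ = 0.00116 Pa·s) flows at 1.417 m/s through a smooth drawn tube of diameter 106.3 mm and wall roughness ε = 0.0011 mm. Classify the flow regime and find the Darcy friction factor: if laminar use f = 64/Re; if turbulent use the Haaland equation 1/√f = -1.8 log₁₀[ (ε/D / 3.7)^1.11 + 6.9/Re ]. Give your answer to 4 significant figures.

Re = ρVD/μ = 792.9·1.417·0.1063/0.00116 = 1.03e+05.
Re > 4000 → turbulent. ε/D = 1.1e-06/0.1063 = 1.03e-05; Haaland: 1/√f = -1.8 log₁₀[6.85e-07 + 6.7e-05] = 7.505, so f = 0.01775.

f ≈ 0.01775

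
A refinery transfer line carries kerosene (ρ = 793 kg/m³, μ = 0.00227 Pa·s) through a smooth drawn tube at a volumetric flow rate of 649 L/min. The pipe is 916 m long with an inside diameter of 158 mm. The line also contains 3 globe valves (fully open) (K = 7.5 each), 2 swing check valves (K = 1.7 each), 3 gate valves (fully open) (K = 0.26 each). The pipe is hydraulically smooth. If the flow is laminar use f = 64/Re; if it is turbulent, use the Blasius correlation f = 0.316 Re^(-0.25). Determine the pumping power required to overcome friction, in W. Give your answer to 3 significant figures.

Q = 649 L/min = 649/60000 = 0.01082 m³/s.
Cross-sectional area A = πD²/4 = π(0.158)²/4 = 0.01961 m²; mean velocity V = Q/A = 0.01082/0.01961 = 0.5517 m/s.
Reynolds number Re = ρVD/μ = 793 · 0.5517 · 0.158 / 0.00227 = 3.045e+04.
Re > 4000 → turbulent. Smooth-pipe (Blasius): f = 0.316 Re^(-0.25) = 0.316/(3.045e+04)^0.25 = 0.02392.
Total minor-loss coefficient ΣK = 3·7.5 + 2·1.7 + 3·0.26 = 26.7.
ΔP = [f·L/D + ΣK]·(ρV²/2) = [0.02392·916/0.158 + 26.7]·(793·0.5517²/2) = [138.7 + 26.7]·120.7 = 1.996e+04 Pa.
Pumping power P = QΔP = 0.01082·1.996e+04 = 215.9 W = 216 W.

P ≈ 216 W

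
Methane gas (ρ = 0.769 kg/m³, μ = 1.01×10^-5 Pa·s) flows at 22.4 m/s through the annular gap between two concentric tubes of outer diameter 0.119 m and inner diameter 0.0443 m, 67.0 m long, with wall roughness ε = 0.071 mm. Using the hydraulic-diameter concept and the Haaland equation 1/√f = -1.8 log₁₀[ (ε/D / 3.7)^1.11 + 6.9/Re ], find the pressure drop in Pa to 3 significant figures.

ΔP ≈ 3690 Pa

Hydraulic diameter D_h = 4A/P = D_o - D_i = 0.119 - 0.0443 = 0.0747 m.
Re = ρVD_h/μ = 0.769·22.4·0.0747/1.01e-05 = 1.274e+05.
ε/D_h = 7.1e-05/0.0747 = 0.00095; Haaland gives 1/√f = -1.8 log₁₀[0.000103+5.42e-05] = 6.844, so f = 0.02135.
ΔP = f(L/D_h)(ρV²/2) = 0.02135·67/0.0747·192.9 = 3694 Pa.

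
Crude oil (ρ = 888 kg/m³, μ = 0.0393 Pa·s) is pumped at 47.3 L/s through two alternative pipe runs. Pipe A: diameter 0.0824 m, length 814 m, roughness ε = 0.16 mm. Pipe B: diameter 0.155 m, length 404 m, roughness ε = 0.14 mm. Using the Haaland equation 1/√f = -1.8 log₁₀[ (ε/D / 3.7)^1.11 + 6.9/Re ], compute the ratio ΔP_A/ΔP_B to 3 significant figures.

Pipe A: V = Q/A = 0.0473/0.005333 = 8.87 m/s; Re = 1.651e+04; ε/D = 0.00194; Haaland → f = 0.03034; ΔP_A = f(L/D)(ρV²/2) = 1.047e+07 Pa.
Pipe B: V = Q/A = 0.0473/0.01887 = 2.507 m/s; Re = 8779; ε/D = 0.000903; Haaland → f = 0.0331; ΔP_B = f(L/D)(ρV²/2) = 2.407e+05 Pa.
ΔP_A/ΔP_B = 1.047e+07/2.407e+05 = 43.5.

ΔP_A/ΔP_B ≈ 43.5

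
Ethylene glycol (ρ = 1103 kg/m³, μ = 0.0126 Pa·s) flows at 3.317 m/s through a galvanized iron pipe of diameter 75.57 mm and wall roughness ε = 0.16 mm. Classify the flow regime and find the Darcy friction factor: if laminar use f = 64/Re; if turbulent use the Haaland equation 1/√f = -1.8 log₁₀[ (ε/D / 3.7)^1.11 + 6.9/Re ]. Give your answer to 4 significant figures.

f ≈ 0.02927

Re = ρVD/μ = 1103·3.317·0.07557/0.0126 = 2.194e+04.
Re > 4000 → turbulent. ε/D = 0.00016/0.07557 = 0.00212; Haaland: 1/√f = -1.8 log₁₀[0.000252 + 0.000314] = 5.845, so f = 0.02927.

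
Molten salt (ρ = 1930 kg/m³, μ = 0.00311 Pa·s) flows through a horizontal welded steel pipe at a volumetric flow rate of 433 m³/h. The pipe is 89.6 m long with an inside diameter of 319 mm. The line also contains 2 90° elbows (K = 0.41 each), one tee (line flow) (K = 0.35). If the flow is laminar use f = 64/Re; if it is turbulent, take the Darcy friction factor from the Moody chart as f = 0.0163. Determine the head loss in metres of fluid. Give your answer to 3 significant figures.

Q = 433 m³/h = 433/3600 = 0.1203 m³/s.
Cross-sectional area A = πD²/4 = π(0.319)²/4 = 0.07992 m²; mean velocity V = Q/A = 0.1203/0.07992 = 1.505 m/s.
Reynolds number Re = ρVD/μ = 1930 · 1.505 · 0.319 / 0.00311 = 2.979e+05.
Re > 4000 → turbulent; use the Moody-chart value f = 0.0163.
Total minor-loss coefficient ΣK = 2·0.41 + 1·0.35 = 1.17.
ΔP = [f·L/D + ΣK]·(ρV²/2) = [0.0163·89.6/0.319 + 1.17]·(1930·1.505²/2) = [4.578 + 1.17]·2186 = 1.256e+04 Pa.
Head loss h_f = ΔP/(ρg) = 1.256e+04/(1930·9.81) = 0.664 m.

h_f ≈ 0.664 m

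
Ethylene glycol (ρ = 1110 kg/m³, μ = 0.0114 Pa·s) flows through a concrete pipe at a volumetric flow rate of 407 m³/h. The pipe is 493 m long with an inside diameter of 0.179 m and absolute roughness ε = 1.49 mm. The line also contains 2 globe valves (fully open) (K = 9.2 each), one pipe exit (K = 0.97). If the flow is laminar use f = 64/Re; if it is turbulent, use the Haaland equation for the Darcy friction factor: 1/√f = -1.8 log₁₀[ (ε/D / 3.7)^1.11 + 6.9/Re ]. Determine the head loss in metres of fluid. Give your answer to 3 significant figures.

Q = 407 m³/h = 407/3600 = 0.1131 m³/s.
Cross-sectional area A = πD²/4 = π(0.179)²/4 = 0.02516 m²; mean velocity V = Q/A = 0.1131/0.02516 = 4.493 m/s.
Reynolds number Re = ρVD/μ = 1110 · 4.493 · 0.179 / 0.0114 = 7.83e+04.
Re > 4000 → turbulent. Relative roughness ε/D = 0.00149/0.179 = 0.00832. Haaland: 1/√f = -1.8 log₁₀[(0.00832/3.7)^1.11 + 6.9/7.83e+04] = -1.8 log₁₀[0.00115 + 8.81e-05] = 5.233, so f = 0.03652.
Total minor-loss coefficient ΣK = 2·9.2 + 1·0.97 = 19.4.
ΔP = [f·L/D + ΣK]·(ρV²/2) = [0.03652·493/0.179 + 19.4]·(1110·4.493²/2) = [100.6 + 19.4]·1.12e+04 = 1.344e+06 Pa.
Head loss h_f = ΔP/(ρg) = 1.344e+06/(1110·9.81) = 123 m.

h_f ≈ 123 m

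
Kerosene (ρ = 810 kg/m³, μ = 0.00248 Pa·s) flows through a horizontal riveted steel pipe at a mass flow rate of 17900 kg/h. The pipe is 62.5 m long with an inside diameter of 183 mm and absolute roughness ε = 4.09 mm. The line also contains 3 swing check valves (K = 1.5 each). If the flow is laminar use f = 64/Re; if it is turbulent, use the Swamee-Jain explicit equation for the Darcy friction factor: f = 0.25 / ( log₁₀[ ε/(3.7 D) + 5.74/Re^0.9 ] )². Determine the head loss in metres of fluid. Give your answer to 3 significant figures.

h_f ≈ 0.0639 m

ṁ = 17900 kg/h = 17900/3600 = 4.972 kg/s.
A = πD²/4 = π(0.183)²/4 = 0.0263 m²; mean velocity V = ṁ/(ρA) = 4.972/(810 · 0.0263) = 0.2334 m/s.
Reynolds number Re = ρVD/μ = 810 · 0.2334 · 0.183 / 0.00248 = 1.395e+04.
Re > 4000 → turbulent. Relative roughness ε/D = 0.00409/0.183 = 0.0223. Swamee-Jain: f = 0.25/(log₁₀[0.0223/3.7 + 5.74/1.395e+04^0.9])² = 0.25/(log₁₀[0.00604 + 0.00107])² = 0.25/(-2.148)² = 0.05417.
Total minor-loss coefficient ΣK = 3·1.5 = 4.5.
ΔP = [f·L/D + ΣK]·(ρV²/2) = [0.05417·62.5/0.183 + 4.5]·(810·0.2334²/2) = [18.5 + 4.5]·22.06 = 507.4 Pa.
Head loss h_f = ΔP/(ρg) = 507.4/(810·9.81) = 0.0639 m.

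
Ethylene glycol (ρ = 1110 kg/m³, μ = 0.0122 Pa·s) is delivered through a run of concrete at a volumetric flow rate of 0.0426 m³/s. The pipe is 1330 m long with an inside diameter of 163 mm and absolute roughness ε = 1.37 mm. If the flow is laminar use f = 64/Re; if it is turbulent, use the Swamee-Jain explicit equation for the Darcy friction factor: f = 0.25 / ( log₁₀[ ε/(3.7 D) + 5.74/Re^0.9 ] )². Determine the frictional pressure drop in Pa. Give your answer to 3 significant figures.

ΔP ≈ 724000 Pa

Cross-sectional area A = πD²/4 = π(0.163)²/4 = 0.02087 m²; mean velocity V = Q/A = 0.0426/0.02087 = 2.041 m/s.
Reynolds number Re = ρVD/μ = 1110 · 2.041 · 0.163 / 0.0122 = 3.028e+04.
Re > 4000 → turbulent. Relative roughness ε/D = 0.00137/0.163 = 0.0084. Swamee-Jain: f = 0.25/(log₁₀[0.0084/3.7 + 5.74/3.028e+04^0.9])² = 0.25/(log₁₀[0.00227 + 0.000532])² = 0.25/(-2.552)² = 0.03838.
Darcy-Weisbach: ΔP = f(L/D)(ρV²/2) = 0.03838·(1330/0.163)·(1110·2.041²/2) = 0.03838·8160·2313 = 7.243e+05 Pa.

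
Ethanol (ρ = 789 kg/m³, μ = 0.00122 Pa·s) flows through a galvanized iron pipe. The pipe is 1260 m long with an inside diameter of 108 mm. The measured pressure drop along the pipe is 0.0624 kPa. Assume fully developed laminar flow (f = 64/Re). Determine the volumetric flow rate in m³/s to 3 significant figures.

For laminar flow, f = 64/Re with Re = ρVD/μ, so Darcy-Weisbach reduces to ΔP = 32μLV/D². Solving for V: V = ΔP·D²/(32μL) = 62.4·(0.108)²/(32·0.00122·1260) = 0.0148 m/s.
Check: Re = ρVD/μ = 789·0.0148·0.108/0.00122 = 1033 < 2300, so the laminar assumption holds.
Q = V·A = 0.0148·(π/4·0.108²) = 0.0001355 m³/s = 1.36×10^-4 m³/s.

Q ≈ 1.36×10^-4 m³/s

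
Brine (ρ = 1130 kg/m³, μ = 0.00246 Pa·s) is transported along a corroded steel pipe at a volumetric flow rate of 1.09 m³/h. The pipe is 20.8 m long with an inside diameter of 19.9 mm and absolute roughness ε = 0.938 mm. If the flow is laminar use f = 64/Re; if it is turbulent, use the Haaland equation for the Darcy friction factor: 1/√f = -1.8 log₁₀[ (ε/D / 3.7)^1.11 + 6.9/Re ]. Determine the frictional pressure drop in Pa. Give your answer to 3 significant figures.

ΔP ≈ 40600 Pa

Q = 1.09 m³/h = 1.09/3600 = 0.0003028 m³/s.
Cross-sectional area A = πD²/4 = π(0.0199)²/4 = 0.000311 m²; mean velocity V = Q/A = 0.0003028/0.000311 = 0.9735 m/s.
Reynolds number Re = ρVD/μ = 1130 · 0.9735 · 0.0199 / 0.00246 = 8899.
Re > 4000 → turbulent. Relative roughness ε/D = 0.000938/0.0199 = 0.0471. Haaland: 1/√f = -1.8 log₁₀[(0.0471/3.7)^1.11 + 6.9/8899] = -1.8 log₁₀[0.00788 + 0.000775] = 3.713, so f = 0.07255.
Darcy-Weisbach: ΔP = f(L/D)(ρV²/2) = 0.07255·(20.8/0.0199)·(1130·0.9735²/2) = 0.07255·1045·535.4 = 4.06e+04 Pa.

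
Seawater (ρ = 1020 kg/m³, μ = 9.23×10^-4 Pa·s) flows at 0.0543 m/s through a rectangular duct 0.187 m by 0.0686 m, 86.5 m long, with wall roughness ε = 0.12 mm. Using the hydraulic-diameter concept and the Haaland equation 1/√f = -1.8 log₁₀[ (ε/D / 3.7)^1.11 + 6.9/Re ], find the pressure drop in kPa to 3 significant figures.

Hydraulic diameter D_h = 4A/P = 4·(0.187·0.0686)/(2·(0.187+0.0686)) = 0.05131/0.5112 = 0.1004 m.
Re = ρVD_h/μ = 1020·0.0543·0.1004/0.000923 = 6023.
ε/D_h = 0.00012/0.1004 = 0.0012; Haaland gives 1/√f = -1.8 log₁₀[0.000133+0.00115] = 5.208, so f = 0.03687.
ΔP = f(L/D_h)(ρV²/2) = 0.03687·86.5/0.1004·1.504 = 47.78 Pa.
ΔP = 0.0478 kPa.

ΔP ≈ 0.0478 kPa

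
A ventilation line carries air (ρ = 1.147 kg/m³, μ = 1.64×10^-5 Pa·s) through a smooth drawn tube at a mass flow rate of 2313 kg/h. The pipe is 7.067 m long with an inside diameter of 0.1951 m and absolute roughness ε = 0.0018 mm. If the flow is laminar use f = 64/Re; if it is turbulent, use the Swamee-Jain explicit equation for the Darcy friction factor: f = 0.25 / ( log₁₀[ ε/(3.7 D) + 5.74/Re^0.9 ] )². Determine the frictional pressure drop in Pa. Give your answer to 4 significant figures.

ṁ = 2313 kg/h = 2313/3600 = 0.6425 kg/s.
A = πD²/4 = π(0.1951)²/4 = 0.0299 m²; mean velocity V = ṁ/(ρA) = 0.6425/(1.147 · 0.0299) = 18.74 m/s.
Reynolds number Re = ρVD/μ = 1.147 · 18.74 · 0.1951 / 1.64e-05 = 2.557e+05.
Re > 4000 → turbulent. Relative roughness ε/D = 1.8e-06/0.1951 = 9.23e-06. Swamee-Jain: f = 0.25/(log₁₀[9.23e-06/3.7 + 5.74/2.557e+05^0.9])² = 0.25/(log₁₀[2.49e-06 + 7.8e-05])² = 0.25/(-4.094)² = 0.01491.
Darcy-Weisbach: ΔP = f(L/D)(ρV²/2) = 0.01491·(7.067/0.1951)·(1.147·18.74²/2) = 0.01491·36.22·201.3 = 108.8 Pa.

ΔP ≈ 108.8 Pa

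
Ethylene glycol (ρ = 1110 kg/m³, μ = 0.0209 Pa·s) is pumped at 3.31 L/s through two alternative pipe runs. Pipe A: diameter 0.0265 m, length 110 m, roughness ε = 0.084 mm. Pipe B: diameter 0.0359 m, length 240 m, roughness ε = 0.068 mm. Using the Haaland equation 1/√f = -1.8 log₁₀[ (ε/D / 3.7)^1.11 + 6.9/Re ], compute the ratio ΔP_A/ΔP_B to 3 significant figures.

Pipe A: V = Q/A = 0.00331/0.0005515 = 6.001 m/s; Re = 8446; ε/D = 0.00317; Haaland → f = 0.03628; ΔP_A = f(L/D)(ρV²/2) = 3.01e+06 Pa.
Pipe B: V = Q/A = 0.00331/0.001012 = 3.27 m/s; Re = 6235; ε/D = 0.00189; Haaland → f = 0.0373; ΔP_B = f(L/D)(ρV²/2) = 1.48e+06 Pa.
ΔP_A/ΔP_B = 3.01e+06/1.48e+06 = 2.03.

ΔP_A/ΔP_B ≈ 2.03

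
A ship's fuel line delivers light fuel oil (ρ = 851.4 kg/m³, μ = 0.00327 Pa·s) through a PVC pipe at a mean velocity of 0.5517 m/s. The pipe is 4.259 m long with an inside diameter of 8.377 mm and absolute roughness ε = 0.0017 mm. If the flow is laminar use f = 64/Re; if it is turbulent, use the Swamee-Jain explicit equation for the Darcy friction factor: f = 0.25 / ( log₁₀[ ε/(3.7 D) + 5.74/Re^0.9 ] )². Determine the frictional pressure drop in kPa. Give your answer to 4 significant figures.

ΔP ≈ 3.504 kPa

Reynolds number Re = ρVD/μ = 851.4 · 0.5517 · 0.008377 / 0.00327 = 1203.
Re < 2300 → laminar flow, so f = 64/Re = 64/1203 = 0.05319 (the turbulent correlation is not needed).
Darcy-Weisbach: ΔP = f(L/D)(ρV²/2) = 0.05319·(4.259/0.008377)·(851.4·0.5517²/2) = 0.05319·508.4·129.6 = 3504 Pa.
ΔP = 3504 Pa = 3.504 kPa.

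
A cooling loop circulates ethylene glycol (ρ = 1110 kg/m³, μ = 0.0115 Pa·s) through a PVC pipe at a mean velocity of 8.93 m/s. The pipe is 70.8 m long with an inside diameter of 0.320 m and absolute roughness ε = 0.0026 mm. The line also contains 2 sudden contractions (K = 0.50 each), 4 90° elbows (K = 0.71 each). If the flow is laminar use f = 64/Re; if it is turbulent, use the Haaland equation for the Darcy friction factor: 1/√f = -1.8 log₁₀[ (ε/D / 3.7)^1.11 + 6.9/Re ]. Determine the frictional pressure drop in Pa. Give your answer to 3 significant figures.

Reynolds number Re = ρVD/μ = 1110 · 8.93 · 0.32 / 0.0115 = 2.758e+05.
Re > 4000 → turbulent. Relative roughness ε/D = 2.6e-06/0.32 = 8.12e-06. Haaland: 1/√f = -1.8 log₁₀[(8.12e-06/3.7)^1.11 + 6.9/2.758e+05] = -1.8 log₁₀[5.24e-07 + 2.5e-05] = 8.267, so f = 0.01463.
Total minor-loss coefficient ΣK = 2·0.5 + 4·0.71 = 3.84.
ΔP = [f·L/D + ΣK]·(ρV²/2) = [0.01463·70.8/0.32 + 3.84]·(1110·8.93²/2) = [3.237 + 3.84]·4.426e+04 = 3.132e+05 Pa.

ΔP ≈ 313000 Pa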